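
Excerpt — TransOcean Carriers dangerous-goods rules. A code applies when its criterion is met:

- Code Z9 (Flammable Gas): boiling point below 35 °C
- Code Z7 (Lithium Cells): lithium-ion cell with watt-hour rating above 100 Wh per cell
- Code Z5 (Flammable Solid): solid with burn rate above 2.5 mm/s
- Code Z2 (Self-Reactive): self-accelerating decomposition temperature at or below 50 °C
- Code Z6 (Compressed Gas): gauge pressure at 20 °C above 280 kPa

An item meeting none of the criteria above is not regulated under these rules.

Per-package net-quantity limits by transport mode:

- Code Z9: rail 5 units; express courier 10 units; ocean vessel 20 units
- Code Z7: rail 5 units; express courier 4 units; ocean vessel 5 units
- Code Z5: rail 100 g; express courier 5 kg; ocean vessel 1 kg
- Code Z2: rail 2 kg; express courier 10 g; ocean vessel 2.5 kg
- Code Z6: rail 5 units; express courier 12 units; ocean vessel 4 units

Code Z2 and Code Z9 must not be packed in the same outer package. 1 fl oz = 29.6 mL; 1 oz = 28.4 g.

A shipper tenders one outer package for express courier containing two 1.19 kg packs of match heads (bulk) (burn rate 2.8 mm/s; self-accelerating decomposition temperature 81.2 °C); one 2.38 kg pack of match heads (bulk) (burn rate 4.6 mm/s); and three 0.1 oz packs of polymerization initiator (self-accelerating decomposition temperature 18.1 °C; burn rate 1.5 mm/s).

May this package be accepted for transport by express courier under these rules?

Burn rate 2.8 mm/s meets the Code Z5 criterion (Flammable Solid), so the match heads (bulk) are Code Z5.
Match heads (bulk): burn rate 4.6 mm/s > 2.5 mm/s → Code Z5 (Flammable Solid).
Polymerization initiator: self-accelerating decomposition temperature 18.1 °C ≤ 50 °C → Code Z2 (Self-Reactive).
Code Z2 quantity: three 0.1 oz packs = 8.52 g.
8.52 g is within the express courier limit of 10 g for Code Z2.
Code Z5 net quantity: (two 1.19 kg packs = 2.38 kg) + 2.38 kg = 4.76 kg.
4.76 kg ≤ 5 kg (express courier limit, Code Z5) — within limit.
The segregation rule (Code Z2 with Code Z9) does not apply to Code Z2 with Code Z5.
Every hazard code is within its express courier limit and no segregation rule is violated.

Yes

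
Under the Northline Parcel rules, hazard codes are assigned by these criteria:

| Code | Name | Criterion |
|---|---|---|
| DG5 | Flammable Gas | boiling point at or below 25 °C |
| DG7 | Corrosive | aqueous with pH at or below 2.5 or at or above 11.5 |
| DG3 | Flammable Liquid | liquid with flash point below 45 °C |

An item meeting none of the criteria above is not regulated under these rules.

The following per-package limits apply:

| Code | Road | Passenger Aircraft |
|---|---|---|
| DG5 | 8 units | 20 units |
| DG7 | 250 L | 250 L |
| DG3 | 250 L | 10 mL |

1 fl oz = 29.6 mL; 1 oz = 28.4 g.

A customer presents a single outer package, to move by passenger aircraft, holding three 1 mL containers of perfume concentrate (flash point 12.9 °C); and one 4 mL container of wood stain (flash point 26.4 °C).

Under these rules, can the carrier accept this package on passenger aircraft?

Yes

Flash point 12.9 °C meets the Code DG3 criterion (Flammable Liquid), so the perfume concentrate is Code DG3.
Flash point 26.4 °C meets the Code DG3 criterion (Flammable Liquid), so the wood stain is Code DG3.
Code DG3 net quantity: (three 1 mL containers = 3 mL) + 4 mL = 7 mL.
7 mL ≤ 10 mL (passenger aircraft limit, Code DG3) — within limit.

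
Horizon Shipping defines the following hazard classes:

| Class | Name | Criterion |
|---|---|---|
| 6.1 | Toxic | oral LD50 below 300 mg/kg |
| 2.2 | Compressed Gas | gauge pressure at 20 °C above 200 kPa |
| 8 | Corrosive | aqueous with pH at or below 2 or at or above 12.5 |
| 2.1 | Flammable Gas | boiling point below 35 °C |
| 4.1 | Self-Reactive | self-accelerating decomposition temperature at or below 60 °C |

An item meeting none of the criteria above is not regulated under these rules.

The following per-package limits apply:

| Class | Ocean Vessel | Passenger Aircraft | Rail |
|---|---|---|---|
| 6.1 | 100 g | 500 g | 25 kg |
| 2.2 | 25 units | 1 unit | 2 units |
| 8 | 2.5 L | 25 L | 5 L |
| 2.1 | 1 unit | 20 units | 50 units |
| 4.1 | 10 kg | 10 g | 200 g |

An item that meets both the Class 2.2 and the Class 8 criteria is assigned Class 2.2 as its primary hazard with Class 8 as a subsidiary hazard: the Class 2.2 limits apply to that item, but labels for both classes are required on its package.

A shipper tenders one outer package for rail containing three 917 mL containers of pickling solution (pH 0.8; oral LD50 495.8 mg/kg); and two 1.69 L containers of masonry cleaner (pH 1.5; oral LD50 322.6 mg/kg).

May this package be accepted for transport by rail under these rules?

No

With pH 0.8 (≤ 2), the pickling solution falls in Class 8.
Masonry cleaner: pH 1.5 ≤ 2 → Class 8 (Corrosive).
Class 8 net quantity: (three 917 mL containers = 2.751 L) + (two 1.69 L containers = 3.38 L) = 6.131 L.
6.131 L > 5 L (rail limit, Class 8) — over the limit.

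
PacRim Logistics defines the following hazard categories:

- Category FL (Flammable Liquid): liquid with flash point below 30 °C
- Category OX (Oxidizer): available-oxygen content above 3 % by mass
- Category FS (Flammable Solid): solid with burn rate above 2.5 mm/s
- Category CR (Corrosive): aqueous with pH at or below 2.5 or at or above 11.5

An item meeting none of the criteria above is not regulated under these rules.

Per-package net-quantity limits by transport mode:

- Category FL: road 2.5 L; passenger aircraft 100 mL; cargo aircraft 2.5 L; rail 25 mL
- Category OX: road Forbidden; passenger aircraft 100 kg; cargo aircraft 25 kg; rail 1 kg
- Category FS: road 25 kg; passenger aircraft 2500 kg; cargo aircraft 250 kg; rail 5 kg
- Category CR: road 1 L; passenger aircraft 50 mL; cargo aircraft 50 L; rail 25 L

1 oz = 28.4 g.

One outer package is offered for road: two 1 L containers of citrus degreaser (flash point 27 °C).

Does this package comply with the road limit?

The citrus degreaser has flash point 27 °C, which is < 30 °C, so it is Category FL (Flammable Liquid).
Category FL quantity: two 1 L containers = 2 L.
That is within the Category FL road limit of 2.5 L.

Yes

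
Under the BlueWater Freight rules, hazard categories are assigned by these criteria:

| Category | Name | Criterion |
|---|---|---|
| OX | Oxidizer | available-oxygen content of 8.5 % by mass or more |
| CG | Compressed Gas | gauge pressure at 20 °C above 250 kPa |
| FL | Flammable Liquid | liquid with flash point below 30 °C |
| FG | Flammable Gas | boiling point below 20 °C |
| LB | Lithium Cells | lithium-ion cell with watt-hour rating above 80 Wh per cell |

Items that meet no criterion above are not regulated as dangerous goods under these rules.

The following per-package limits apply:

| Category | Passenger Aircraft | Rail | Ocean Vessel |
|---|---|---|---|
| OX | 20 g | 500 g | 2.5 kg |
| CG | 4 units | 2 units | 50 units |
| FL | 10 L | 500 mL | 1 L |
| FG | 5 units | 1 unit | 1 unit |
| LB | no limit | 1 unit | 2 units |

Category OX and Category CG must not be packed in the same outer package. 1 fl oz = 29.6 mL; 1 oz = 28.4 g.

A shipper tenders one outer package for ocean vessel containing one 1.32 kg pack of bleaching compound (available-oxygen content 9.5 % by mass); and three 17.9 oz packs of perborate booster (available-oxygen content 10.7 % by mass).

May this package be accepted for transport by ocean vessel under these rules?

No

The bleaching compound has available-oxygen content 9.5 % by mass, which is ≥ 8.5 % by mass, so it is Category OX (Oxidizer).
The perborate booster has available-oxygen content 10.7 % by mass, which is ≥ 8.5 % by mass, so it is Category OX (Oxidizer).
Category OX net quantity: 1.32 kg + (three 17.9 oz packs = 1525.08 g) = 2845.08 g.
2845.08 g > 2.5 kg (ocean vessel limit, Category OX) — over the limit.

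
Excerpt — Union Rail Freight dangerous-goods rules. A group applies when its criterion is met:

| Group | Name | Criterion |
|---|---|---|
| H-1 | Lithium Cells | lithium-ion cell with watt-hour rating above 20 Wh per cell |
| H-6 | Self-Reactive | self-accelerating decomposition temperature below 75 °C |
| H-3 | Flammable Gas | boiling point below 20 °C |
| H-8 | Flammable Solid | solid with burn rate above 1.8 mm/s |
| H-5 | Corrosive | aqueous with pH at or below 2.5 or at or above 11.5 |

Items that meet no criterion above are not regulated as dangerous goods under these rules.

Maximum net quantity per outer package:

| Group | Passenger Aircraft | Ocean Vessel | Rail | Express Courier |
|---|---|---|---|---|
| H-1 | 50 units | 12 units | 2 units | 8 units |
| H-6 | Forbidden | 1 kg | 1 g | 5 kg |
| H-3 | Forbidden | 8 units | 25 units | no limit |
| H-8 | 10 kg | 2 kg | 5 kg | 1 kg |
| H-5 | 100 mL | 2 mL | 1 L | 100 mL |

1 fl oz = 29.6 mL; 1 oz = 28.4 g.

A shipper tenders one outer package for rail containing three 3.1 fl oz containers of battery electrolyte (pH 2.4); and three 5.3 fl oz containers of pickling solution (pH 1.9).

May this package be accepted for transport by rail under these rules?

With pH 2.4 (≤ 2.5), the battery electrolyte falls in Group H-5.
With pH 1.9 (≤ 2.5), the pickling solution falls in Group H-5.
Group H-5 net quantity: (three 3.1 fl oz containers = 275.28 mL) + (three 5.3 fl oz containers = 470.64 mL) = 745.92 mL.
745.92 mL ≤ 1 L (rail limit, Group H-5) — within limit.

Yes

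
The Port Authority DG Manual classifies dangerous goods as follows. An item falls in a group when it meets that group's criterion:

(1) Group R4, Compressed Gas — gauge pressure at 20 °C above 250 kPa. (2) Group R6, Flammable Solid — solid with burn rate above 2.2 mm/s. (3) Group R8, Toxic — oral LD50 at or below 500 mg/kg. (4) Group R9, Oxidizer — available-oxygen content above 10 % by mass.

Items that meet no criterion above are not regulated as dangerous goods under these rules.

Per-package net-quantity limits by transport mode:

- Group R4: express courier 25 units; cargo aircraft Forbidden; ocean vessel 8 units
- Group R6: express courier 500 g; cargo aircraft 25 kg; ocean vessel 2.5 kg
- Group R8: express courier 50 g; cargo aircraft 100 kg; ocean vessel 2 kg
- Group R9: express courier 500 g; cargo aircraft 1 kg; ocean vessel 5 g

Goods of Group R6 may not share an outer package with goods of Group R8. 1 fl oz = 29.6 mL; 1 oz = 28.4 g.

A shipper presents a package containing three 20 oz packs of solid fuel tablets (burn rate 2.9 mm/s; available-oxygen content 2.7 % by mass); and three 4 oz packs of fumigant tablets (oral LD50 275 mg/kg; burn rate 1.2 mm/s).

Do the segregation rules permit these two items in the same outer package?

No

With burn rate 2.9 mm/s (> 2.2 mm/s), the solid fuel tablets fall in Group R6.
Fumigant tablets: oral LD50 275 mg/kg ≤ 500 mg/kg → Group R8 (Toxic).
Group R6 and Group R8 may not share an outer package.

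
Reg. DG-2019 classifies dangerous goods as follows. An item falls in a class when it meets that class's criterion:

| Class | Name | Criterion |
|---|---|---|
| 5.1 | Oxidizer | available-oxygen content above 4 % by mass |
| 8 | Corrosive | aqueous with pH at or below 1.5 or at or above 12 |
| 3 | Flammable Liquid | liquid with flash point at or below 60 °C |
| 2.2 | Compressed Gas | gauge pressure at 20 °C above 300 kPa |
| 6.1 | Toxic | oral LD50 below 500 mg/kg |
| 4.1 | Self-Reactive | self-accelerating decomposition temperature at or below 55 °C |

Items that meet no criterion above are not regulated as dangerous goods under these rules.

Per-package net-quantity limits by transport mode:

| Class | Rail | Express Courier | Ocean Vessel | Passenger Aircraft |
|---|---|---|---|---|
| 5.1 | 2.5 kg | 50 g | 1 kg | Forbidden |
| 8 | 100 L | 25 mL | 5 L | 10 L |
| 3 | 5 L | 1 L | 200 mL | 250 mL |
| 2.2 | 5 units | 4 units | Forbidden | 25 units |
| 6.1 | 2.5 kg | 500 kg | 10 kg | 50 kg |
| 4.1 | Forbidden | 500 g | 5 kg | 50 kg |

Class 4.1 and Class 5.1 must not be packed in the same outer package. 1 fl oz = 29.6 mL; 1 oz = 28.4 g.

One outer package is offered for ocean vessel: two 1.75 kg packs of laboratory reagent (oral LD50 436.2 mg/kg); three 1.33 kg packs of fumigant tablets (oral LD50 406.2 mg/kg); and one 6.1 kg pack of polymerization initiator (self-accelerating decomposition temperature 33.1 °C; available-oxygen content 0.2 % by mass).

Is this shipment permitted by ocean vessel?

No

The laboratory reagent has oral LD50 436.2 mg/kg, which is < 500 mg/kg, so it is Class 6.1 (Toxic).
Fumigant tablets: oral LD50 406.2 mg/kg < 500 mg/kg → Class 6.1 (Toxic).
The polymerization initiator has self-accelerating decomposition temperature 33.1 °C, which is ≤ 55 °C, so it is Class 4.1 (Self-Reactive).
Class 6.1 net quantity: (two 1.75 kg packs = 3.5 kg) + (three 1.33 kg packs = 3.99 kg) = 7.49 kg.
That is within the Class 6.1 ocean vessel limit of 10 kg.
Class 4.1 quantity: 6.1 kg.
That exceeds the Class 4.1 ocean vessel limit of 5 kg.
The segregation rule (Class 4.1 with Class 5.1) does not apply to Class 6.1 with Class 4.1.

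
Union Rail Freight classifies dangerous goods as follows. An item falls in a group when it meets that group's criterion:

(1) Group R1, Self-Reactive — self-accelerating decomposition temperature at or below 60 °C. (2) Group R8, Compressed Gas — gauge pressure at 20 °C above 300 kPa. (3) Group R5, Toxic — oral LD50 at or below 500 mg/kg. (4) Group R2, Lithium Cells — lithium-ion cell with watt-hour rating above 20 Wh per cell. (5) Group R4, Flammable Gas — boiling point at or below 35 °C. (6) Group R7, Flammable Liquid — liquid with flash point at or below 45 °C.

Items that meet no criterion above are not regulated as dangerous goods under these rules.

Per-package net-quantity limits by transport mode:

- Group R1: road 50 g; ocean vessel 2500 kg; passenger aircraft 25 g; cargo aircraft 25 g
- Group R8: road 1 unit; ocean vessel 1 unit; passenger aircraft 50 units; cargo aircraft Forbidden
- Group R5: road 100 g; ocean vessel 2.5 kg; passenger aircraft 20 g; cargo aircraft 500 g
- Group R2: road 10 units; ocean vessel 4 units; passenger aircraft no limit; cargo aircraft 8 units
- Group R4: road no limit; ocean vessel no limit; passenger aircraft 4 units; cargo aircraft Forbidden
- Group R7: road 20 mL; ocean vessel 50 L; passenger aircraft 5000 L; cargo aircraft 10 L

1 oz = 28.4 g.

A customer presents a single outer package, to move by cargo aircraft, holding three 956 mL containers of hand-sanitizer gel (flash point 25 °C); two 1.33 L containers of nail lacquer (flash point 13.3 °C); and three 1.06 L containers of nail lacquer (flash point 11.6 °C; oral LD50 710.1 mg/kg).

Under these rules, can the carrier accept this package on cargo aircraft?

Yes

With flash point 25 °C (≤ 45 °C), the hand-sanitizer gel falls in Group R7.
Flash point 13.3 °C meets the Group R7 criterion (Flammable Liquid), so the nail lacquer is Group R7.
Nail lacquer: flash point 11.6 °C ≤ 45 °C → Group R7 (Flammable Liquid).
Group R7 net quantity: (three 956 mL containers = 2.868 L) + (two 1.33 L containers = 2.66 L) + (three 1.06 L containers = 3.18 L) = 8.708 L.
8.708 L is within the cargo aircraft limit of 10 L for Group R7.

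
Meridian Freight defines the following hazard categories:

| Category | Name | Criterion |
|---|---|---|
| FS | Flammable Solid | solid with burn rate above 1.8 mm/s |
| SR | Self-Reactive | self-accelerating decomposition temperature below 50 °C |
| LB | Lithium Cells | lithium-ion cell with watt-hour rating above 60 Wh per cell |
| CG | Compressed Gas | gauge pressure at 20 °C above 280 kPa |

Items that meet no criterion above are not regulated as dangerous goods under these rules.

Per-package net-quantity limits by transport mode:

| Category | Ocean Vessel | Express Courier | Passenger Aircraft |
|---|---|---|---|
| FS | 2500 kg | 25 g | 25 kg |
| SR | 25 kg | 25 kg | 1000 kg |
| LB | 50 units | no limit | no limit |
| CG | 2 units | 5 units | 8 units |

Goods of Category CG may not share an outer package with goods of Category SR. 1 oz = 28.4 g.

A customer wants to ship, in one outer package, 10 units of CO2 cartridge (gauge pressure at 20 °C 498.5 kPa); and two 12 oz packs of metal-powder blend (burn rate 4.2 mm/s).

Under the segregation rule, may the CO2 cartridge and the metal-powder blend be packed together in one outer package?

Yes

CO2 cartridge: gauge pressure at 20 °C 498.5 kPa > 280 kPa → Category CG (Compressed Gas).
Burn rate 4.2 mm/s meets the Category FS criterion (Flammable Solid), so the metal-powder blend is Category FS.
No segregation rule bars Category CG with Category FS.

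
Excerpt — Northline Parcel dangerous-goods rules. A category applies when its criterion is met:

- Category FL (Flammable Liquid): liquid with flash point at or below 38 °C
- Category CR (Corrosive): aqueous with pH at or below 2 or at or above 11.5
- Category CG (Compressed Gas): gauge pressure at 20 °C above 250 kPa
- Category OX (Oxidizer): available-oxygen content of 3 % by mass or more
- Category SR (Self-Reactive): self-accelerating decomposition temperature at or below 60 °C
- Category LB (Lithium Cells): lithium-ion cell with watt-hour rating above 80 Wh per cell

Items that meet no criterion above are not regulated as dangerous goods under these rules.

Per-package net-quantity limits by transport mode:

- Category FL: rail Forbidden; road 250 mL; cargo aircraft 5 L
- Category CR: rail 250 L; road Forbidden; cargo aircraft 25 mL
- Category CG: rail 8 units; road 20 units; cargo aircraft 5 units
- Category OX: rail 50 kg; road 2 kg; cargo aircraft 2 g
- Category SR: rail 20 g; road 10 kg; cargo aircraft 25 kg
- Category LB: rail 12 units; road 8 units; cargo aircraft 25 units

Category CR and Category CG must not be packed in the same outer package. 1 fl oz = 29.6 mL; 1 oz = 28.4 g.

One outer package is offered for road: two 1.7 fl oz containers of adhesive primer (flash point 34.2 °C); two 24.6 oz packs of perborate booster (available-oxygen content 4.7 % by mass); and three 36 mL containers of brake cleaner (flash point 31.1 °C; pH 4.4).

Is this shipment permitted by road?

Adhesive primer: flash point 34.2 °C ≤ 38 °C → Category FL (Flammable Liquid).
The perborate booster has available-oxygen content 4.7 % by mass, which is ≥ 3 % by mass, so it is Category OX (Oxidizer).
Brake cleaner: flash point 31.1 °C ≤ 38 °C → Category FL (Flammable Liquid).
Category FL net quantity: (two 1.7 fl oz containers = 100.64 mL) + (three 36 mL containers = 108 mL) = 208.64 mL.
208.64 mL ≤ 250 mL (road limit, Category FL) — within limit.
Category OX quantity: two 24.6 oz packs = 1397.28 g.
1397.28 g ≤ 2 kg (road limit, Category OX) — within limit.
The segregation rule (Category CR with Category CG) does not apply to Category FL with Category OX.
Every hazard category is within its road limit and no segregation rule is violated.

Yes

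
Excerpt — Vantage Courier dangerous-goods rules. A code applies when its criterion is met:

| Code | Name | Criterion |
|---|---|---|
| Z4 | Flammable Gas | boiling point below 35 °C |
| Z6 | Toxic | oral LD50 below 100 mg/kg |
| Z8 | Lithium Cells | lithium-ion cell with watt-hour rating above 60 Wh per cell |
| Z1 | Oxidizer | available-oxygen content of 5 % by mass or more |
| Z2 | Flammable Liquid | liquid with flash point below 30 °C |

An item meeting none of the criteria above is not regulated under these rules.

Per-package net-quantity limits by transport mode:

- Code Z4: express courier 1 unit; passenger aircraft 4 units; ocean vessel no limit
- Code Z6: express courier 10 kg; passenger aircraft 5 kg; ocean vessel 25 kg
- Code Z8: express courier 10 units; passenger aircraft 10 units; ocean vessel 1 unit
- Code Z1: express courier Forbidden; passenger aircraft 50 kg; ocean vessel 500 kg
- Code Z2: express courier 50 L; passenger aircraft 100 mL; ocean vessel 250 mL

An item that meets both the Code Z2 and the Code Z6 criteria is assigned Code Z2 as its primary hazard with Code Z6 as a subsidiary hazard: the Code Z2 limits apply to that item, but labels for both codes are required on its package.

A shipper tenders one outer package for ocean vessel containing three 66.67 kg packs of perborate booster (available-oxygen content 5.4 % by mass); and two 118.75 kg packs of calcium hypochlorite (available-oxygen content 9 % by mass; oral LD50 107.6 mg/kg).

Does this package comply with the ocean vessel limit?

With available-oxygen content 5.4 % by mass (≥ 5 % by mass), the perborate booster falls in Code Z1.
Available-oxygen content 9 % by mass meets the Code Z1 criterion (Oxidizer), so the calcium hypochlorite is Code Z1.
Code Z1 net quantity: (three 66.67 kg packs = 200.01 kg) + (two 118.75 kg packs = 237.5 kg) = 437.51 kg.
That is within the Code Z1 ocean vessel limit of 500 kg.

Yes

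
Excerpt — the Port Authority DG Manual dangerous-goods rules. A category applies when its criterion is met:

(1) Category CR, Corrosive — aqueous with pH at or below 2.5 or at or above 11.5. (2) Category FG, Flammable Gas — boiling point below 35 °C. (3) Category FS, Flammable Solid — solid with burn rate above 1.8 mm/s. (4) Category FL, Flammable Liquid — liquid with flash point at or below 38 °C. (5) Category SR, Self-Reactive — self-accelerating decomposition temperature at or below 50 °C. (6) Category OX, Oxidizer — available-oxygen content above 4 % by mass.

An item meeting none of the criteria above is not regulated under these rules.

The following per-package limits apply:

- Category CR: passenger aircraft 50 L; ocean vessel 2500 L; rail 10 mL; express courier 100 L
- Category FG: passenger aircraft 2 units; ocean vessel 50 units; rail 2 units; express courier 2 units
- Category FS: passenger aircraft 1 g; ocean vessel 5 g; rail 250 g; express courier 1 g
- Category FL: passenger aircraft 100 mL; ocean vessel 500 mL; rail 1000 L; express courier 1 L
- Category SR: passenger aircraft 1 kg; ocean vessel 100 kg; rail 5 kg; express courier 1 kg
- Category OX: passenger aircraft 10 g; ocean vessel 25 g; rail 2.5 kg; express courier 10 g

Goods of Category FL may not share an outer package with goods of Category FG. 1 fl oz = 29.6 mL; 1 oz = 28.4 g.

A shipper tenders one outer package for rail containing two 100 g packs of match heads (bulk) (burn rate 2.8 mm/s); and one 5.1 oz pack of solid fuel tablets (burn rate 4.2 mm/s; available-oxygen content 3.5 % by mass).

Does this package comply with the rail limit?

With burn rate 2.8 mm/s (> 1.8 mm/s), the match heads (bulk) fall in Category FS.
With burn rate 4.2 mm/s (> 1.8 mm/s), the solid fuel tablets fall in Category FS.
Category FS net quantity: (two 100 g packs = 200 g) + (one 5.1 oz pack = 144.84 g) = 344.84 g.
That exceeds the Category FS rail limit of 250 g.

No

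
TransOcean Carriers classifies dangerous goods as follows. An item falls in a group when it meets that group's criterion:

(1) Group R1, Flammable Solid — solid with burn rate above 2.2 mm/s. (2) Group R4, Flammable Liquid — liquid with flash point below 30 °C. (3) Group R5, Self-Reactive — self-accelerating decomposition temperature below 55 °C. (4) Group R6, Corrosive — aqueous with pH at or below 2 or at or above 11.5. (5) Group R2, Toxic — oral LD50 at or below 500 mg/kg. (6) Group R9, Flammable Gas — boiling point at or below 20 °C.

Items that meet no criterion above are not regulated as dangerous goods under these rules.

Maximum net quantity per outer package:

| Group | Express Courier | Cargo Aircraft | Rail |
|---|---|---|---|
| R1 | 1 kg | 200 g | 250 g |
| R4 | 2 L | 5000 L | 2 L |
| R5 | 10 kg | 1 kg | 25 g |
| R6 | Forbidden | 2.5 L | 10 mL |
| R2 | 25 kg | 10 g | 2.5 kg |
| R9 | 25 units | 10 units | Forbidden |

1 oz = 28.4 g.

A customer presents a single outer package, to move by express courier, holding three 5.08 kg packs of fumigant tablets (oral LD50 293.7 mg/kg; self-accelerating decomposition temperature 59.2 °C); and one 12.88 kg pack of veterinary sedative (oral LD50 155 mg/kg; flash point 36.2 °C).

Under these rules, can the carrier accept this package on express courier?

No

With oral LD50 293.7 mg/kg (≤ 500 mg/kg), the fumigant tablets fall in Group R2.
Oral LD50 155 mg/kg meets the Group R2 criterion (Toxic), so the veterinary sedative is Group R2.
Total Group R2: (three 5.08 kg packs = 15.24 kg) + 12.88 kg = 28.12 kg.
28.12 kg exceeds the express courier limit of 25 kg for Group R2.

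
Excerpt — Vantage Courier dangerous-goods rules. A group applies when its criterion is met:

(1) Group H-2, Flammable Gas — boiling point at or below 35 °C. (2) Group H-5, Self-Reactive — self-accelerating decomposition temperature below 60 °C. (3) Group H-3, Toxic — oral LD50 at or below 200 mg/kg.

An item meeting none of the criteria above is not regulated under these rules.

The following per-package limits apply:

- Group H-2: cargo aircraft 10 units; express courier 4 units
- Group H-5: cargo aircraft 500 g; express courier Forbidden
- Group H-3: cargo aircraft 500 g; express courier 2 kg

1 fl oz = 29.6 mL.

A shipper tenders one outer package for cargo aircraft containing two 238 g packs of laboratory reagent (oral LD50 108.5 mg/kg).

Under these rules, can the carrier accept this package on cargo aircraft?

Yes

With oral LD50 108.5 mg/kg (≤ 200 mg/kg), the laboratory reagent falls in Group H-3.
Group H-3 quantity: two 238 g packs = 476 g.
That is within the Group H-3 cargo aircraft limit of 500 g.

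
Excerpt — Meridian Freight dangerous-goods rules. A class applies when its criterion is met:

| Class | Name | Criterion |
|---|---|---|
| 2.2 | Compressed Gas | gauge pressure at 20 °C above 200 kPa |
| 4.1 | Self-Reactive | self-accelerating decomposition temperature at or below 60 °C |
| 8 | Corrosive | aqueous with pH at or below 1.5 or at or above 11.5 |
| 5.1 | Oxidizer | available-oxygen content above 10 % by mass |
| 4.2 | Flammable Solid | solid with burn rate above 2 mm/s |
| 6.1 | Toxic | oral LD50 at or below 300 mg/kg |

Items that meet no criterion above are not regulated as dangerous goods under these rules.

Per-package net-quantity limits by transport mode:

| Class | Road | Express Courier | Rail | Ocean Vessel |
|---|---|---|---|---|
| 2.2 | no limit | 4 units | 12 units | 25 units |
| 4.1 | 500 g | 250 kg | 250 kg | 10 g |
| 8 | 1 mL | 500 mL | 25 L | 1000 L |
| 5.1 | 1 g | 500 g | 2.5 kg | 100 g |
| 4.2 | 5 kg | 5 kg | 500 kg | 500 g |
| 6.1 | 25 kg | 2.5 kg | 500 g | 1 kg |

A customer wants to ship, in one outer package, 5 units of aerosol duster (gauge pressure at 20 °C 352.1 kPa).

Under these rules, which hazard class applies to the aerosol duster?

Class 2.2

With gauge pressure at 20 °C 352.1 kPa (> 200 kPa), the aerosol duster falls in Class 2.2.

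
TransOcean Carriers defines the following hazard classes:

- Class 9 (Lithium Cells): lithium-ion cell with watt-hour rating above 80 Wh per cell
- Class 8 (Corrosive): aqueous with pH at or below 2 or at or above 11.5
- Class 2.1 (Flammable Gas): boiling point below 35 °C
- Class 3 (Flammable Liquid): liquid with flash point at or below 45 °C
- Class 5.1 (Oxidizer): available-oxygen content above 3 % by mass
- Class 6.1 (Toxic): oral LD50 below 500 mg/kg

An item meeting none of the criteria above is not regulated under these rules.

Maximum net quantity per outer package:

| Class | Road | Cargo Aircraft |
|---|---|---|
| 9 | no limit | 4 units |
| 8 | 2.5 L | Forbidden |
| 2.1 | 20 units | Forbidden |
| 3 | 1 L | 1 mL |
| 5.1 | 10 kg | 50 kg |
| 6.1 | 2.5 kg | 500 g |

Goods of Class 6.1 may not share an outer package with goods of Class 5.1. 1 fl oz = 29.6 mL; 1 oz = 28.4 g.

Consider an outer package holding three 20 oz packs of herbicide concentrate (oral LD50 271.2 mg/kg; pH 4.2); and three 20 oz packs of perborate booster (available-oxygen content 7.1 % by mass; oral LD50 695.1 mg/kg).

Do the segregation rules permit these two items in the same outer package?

With oral LD50 271.2 mg/kg (< 500 mg/kg), the herbicide concentrate falls in Class 6.1.
With available-oxygen content 7.1 % by mass (> 3 % by mass), the perborate booster falls in Class 5.1.
Class 6.1 and Class 5.1 may not share an outer package.

No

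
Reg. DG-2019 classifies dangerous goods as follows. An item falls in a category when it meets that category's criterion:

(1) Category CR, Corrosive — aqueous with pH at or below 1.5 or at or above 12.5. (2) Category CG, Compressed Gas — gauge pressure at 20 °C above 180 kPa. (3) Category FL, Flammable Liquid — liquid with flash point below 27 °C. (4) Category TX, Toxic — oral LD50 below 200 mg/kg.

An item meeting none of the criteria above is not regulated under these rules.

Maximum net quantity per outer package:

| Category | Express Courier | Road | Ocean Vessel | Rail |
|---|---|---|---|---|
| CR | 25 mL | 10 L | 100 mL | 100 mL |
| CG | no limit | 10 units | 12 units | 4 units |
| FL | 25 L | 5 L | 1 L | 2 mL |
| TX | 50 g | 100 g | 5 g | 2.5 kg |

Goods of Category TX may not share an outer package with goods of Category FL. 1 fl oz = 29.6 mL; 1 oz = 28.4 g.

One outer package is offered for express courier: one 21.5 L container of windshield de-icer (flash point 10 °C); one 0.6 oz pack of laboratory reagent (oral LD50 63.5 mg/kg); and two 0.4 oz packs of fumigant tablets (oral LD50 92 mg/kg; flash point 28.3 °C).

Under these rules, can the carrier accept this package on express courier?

Flash point 10 °C meets the Category FL criterion (Flammable Liquid), so the windshield de-icer is Category FL.
Laboratory reagent: oral LD50 63.5 mg/kg < 200 mg/kg → Category TX (Toxic).
With oral LD50 92 mg/kg (< 200 mg/kg), the fumigant tablets fall in Category TX.
Total Category TX: (one 0.6 oz pack = 17.04 g) + (two 0.4 oz packs = 22.72 g) = 39.76 g.
39.76 g ≤ 50 g (express courier limit, Category TX) — within limit.
Category FL quantity: 21.5 L.
21.5 L ≤ 25 L (express courier limit, Category FL) — within limit.
Category TX and Category FL may not share an outer package.

No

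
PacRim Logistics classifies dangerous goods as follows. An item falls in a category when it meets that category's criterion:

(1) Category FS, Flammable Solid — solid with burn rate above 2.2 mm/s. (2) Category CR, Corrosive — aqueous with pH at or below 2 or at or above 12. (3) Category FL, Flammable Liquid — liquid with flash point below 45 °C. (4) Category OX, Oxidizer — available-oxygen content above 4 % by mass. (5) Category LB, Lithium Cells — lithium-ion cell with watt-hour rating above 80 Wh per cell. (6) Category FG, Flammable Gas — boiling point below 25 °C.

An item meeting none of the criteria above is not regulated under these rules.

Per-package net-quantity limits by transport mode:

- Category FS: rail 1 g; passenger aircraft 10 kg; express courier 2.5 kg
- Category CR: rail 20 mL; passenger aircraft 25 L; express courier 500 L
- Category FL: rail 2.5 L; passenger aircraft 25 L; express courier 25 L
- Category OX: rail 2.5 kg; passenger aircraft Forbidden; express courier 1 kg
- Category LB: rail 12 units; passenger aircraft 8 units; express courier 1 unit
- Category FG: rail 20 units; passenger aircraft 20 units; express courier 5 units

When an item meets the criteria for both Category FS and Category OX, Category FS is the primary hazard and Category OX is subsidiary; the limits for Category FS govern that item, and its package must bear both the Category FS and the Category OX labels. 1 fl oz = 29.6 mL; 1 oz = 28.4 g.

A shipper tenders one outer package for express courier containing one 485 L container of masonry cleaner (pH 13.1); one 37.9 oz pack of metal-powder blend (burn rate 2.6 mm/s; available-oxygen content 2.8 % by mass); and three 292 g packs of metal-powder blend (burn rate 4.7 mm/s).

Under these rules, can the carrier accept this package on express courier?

Yes

The masonry cleaner has pH 13.1, which is ≥ 12, so it is Category CR (Corrosive).
With burn rate 2.6 mm/s (> 2.2 mm/s), the metal-powder blend falls in Category FS.
The metal-powder blend has burn rate 4.7 mm/s, which is > 2.2 mm/s, so it is Category FS (Flammable Solid).
Category FS net quantity: (one 37.9 oz pack = 1076.36 g) + (three 292 g packs = 876 g) = 1952.36 g.
That is within the Category FS express courier limit of 2.5 kg.
Category CR quantity: 485 L.
485 L is within the express courier limit of 500 L for Category CR.
Every hazard category is within its express courier limit and no segregation rule is violated.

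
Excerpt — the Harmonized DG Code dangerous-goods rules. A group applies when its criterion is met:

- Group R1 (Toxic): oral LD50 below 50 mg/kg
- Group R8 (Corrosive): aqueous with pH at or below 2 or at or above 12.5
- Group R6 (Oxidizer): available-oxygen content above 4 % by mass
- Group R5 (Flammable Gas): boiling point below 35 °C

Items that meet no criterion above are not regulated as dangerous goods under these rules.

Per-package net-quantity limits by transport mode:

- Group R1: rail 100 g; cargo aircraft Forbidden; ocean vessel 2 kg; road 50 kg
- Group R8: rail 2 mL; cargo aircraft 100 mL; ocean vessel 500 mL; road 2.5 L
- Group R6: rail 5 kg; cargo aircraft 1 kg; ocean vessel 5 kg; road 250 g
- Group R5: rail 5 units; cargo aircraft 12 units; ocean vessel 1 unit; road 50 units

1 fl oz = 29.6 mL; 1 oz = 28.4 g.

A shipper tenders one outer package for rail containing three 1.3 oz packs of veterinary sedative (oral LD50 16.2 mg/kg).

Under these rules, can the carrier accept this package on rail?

No

Veterinary sedative: oral LD50 16.2 mg/kg < 50 mg/kg → Group R1 (Toxic).
Group R1 quantity: three 1.3 oz packs = 110.76 g.
110.76 g > 100 g (rail limit, Group R1) — over the limit.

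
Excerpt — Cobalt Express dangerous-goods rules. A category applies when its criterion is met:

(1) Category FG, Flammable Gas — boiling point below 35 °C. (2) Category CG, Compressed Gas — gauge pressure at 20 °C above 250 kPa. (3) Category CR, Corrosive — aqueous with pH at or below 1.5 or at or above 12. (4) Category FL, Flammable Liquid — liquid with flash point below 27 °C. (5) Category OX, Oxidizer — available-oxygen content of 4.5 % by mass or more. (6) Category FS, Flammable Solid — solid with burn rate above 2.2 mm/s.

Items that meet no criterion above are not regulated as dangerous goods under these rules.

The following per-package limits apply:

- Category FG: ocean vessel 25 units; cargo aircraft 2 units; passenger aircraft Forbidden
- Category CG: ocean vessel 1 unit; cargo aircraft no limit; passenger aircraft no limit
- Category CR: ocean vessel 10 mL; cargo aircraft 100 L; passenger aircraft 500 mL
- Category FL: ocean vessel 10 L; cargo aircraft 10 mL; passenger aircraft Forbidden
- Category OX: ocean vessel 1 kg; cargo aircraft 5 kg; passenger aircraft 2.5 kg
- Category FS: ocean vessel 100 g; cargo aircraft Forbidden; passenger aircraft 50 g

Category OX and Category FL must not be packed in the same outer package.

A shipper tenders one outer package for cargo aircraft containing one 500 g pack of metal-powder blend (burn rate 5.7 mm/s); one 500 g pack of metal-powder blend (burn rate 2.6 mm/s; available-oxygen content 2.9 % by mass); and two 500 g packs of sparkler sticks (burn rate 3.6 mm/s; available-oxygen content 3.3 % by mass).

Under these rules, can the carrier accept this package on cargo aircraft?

Metal-powder blend: burn rate 5.7 mm/s > 2.2 mm/s → Category FS (Flammable Solid).
The metal-powder blend has burn rate 2.6 mm/s, which is > 2.2 mm/s, so it is Category FS (Flammable Solid).
Burn rate 3.6 mm/s meets the Category FS criterion (Flammable Solid), so the sparkler sticks are Category FS.
Total Category FS: 500 g + 500 g + (two 500 g packs = 1 kg) = 2 kg.
Category FS is Forbidden by cargo aircraft.

No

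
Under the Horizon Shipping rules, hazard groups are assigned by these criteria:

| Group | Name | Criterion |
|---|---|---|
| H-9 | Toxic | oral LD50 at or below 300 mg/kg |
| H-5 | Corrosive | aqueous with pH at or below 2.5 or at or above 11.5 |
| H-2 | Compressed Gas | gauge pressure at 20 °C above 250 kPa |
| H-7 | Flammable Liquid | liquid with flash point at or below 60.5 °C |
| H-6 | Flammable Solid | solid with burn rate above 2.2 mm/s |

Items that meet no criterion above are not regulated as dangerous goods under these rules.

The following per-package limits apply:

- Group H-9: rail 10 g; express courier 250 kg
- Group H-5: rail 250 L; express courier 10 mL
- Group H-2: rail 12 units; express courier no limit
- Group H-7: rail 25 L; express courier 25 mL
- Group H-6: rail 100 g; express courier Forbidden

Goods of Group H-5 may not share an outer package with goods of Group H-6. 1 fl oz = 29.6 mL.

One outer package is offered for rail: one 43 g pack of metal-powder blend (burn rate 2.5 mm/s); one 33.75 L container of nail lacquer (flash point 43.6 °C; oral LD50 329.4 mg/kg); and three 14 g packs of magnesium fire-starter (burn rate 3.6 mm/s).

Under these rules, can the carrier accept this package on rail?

No

With burn rate 2.5 mm/s (> 2.2 mm/s), the metal-powder blend falls in Group H-6.
With flash point 43.6 °C (≤ 60.5 °C), the nail lacquer falls in Group H-7.
Magnesium fire-starter: burn rate 3.6 mm/s > 2.2 mm/s → Group H-6 (Flammable Solid).
Group H-6 net quantity: 43 g + (three 14 g packs = 42 g) = 85 g.
85 g is within the rail limit of 100 g for Group H-6.
Group H-7 quantity: 33.75 L.
33.75 L > 25 L (rail limit, Group H-7) — over the limit.
The segregation rule (Group H-5 with Group H-6) does not apply to Group H-6 with Group H-7.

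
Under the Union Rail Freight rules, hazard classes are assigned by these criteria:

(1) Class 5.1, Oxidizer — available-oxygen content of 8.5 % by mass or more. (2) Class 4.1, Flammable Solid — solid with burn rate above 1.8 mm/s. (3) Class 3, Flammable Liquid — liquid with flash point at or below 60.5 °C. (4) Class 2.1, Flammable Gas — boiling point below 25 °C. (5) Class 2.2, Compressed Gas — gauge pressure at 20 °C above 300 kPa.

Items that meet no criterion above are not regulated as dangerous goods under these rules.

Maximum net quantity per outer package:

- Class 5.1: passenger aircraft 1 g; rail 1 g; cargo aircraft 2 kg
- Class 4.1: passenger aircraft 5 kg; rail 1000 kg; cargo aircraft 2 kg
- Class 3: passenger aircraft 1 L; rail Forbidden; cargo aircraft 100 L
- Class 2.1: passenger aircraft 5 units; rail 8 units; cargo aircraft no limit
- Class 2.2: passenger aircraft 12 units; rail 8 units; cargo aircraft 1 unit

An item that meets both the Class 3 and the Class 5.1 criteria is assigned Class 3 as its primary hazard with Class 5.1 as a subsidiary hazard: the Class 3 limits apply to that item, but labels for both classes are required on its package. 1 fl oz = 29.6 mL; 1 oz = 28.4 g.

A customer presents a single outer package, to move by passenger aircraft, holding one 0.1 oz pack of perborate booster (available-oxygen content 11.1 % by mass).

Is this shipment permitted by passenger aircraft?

No

With available-oxygen content 11.1 % by mass (≥ 8.5 % by mass), the perborate booster falls in Class 5.1.
Class 5.1 quantity: one 0.1 oz pack = 2.84 g.
2.84 g > 1 g (passenger aircraft limit, Class 5.1) — over the limit.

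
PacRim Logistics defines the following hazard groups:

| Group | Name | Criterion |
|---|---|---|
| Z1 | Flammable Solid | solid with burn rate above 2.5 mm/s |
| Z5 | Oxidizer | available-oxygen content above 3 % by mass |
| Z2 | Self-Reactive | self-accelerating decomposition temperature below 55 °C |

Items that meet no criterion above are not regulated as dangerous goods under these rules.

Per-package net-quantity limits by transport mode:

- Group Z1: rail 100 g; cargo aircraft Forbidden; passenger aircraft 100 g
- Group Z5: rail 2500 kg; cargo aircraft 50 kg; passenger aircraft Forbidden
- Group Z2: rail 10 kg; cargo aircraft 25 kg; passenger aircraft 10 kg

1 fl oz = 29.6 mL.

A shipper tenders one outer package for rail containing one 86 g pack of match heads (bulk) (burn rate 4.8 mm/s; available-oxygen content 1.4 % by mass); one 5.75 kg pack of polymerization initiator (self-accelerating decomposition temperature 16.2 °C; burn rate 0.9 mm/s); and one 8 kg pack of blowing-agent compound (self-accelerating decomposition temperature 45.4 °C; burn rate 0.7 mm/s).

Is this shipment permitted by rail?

No

Match heads (bulk): burn rate 4.8 mm/s > 2.5 mm/s → Group Z1 (Flammable Solid).
Polymerization initiator: self-accelerating decomposition temperature 16.2 °C < 55 °C → Group Z2 (Self-Reactive).
Blowing-agent compound: self-accelerating decomposition temperature 45.4 °C < 55 °C → Group Z2 (Self-Reactive).
Total Group Z2: 5.75 kg + 8 kg = 13.75 kg.
13.75 kg > 10 kg (rail limit, Group Z2) — over the limit.
Group Z1 quantity: 86 g.
86 g is within the rail limit of 100 g for Group Z1.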